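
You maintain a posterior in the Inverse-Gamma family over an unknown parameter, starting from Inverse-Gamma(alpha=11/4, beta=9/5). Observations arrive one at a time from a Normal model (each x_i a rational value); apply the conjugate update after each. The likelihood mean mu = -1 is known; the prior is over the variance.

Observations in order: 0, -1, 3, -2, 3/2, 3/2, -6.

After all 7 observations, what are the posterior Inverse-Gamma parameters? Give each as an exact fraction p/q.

alpha=25/4, beta=591/20

obs 1: x=0 → posterior Inverse-Gamma(13/4, 23/10)
obs 2: x=-1 → posterior Inverse-Gamma(15/4, 23/10)
obs 3: x=3 → posterior Inverse-Gamma(17/4, 103/10)
obs 4: x=-2 → posterior Inverse-Gamma(19/4, 54/5)
obs 5: x=3/2 → posterior Inverse-Gamma(21/4, 557/40)
obs 6: x=3/2 → posterior Inverse-Gamma(23/4, 341/20)
obs 7: x=-6 → posterior Inverse-Gamma(25/4, 591/20)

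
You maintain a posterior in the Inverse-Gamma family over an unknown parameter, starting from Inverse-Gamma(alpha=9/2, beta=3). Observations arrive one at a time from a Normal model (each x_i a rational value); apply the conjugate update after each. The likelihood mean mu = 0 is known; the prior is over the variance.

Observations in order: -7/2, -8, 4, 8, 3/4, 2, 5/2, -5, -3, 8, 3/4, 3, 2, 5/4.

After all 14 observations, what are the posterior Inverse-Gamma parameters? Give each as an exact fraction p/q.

obs 1: x=-7/2 → posterior Inverse-Gamma(5, 73/8)
obs 2: x=-8 → posterior Inverse-Gamma(11/2, 329/8)
obs 3: x=4 → posterior Inverse-Gamma(6, 393/8)
obs 4: x=8 → posterior Inverse-Gamma(13/2, 649/8)
obs 5: x=3/4 → posterior Inverse-Gamma(7, 2605/32)
obs 6: x=2 → posterior Inverse-Gamma(15/2, 2669/32)
obs 7: x=5/2 → posterior Inverse-Gamma(8, 2769/32)
obs 8: x=-5 → posterior Inverse-Gamma(17/2, 3169/32)
obs 9: x=-3 → posterior Inverse-Gamma(9, 3313/32)
obs 10: x=8 → posterior Inverse-Gamma(19/2, 4337/32)
obs 11: x=3/4 → posterior Inverse-Gamma(10, 2173/16)
obs 12: x=3 → posterior Inverse-Gamma(21/2, 2245/16)
obs 13: x=2 → posterior Inverse-Gamma(11, 2277/16)
obs 14: x=5/4 → posterior Inverse-Gamma(23/2, 4579/32)

alpha=23/2, beta=4579/32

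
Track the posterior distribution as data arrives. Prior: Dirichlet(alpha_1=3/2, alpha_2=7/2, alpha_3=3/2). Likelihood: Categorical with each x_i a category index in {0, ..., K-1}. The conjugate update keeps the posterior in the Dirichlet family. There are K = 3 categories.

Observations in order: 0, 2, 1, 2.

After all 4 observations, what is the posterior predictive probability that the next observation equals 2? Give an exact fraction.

1/3

obs 1: x=0 → posterior Dirichlet(5/2, 7/2, 3/2)
obs 2: x=2 → posterior Dirichlet(5/2, 7/2, 5/2)
obs 3: x=1 → posterior Dirichlet(5/2, 9/2, 5/2)
obs 4: x=2 → posterior Dirichlet(5/2, 9/2, 7/2)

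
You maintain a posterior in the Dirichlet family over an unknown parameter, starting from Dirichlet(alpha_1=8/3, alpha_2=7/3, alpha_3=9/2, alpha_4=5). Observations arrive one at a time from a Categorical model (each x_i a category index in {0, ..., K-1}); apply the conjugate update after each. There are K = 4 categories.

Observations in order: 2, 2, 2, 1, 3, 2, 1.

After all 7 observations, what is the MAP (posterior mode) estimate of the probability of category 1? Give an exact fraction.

4/21

obs 1: x=2 → posterior Dirichlet(8/3, 7/3, 11/2, 5)
obs 2: x=2 → posterior Dirichlet(8/3, 7/3, 13/2, 5)
obs 3: x=2 → posterior Dirichlet(8/3, 7/3, 15/2, 5)
obs 4: x=1 → posterior Dirichlet(8/3, 10/3, 15/2, 5)
obs 5: x=3 → posterior Dirichlet(8/3, 10/3, 15/2, 6)
obs 6: x=2 → posterior Dirichlet(8/3, 10/3, 17/2, 6)
obs 7: x=1 → posterior Dirichlet(8/3, 13/3, 17/2, 6)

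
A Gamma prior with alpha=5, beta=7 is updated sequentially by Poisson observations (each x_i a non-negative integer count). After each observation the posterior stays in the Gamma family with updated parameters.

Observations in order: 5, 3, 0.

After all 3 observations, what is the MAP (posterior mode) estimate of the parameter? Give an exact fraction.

obs 1: x=5 → posterior Gamma(10, 8)
obs 2: x=3 → posterior Gamma(13, 9)
obs 3: x=0 → posterior Gamma(13, 10)

6/5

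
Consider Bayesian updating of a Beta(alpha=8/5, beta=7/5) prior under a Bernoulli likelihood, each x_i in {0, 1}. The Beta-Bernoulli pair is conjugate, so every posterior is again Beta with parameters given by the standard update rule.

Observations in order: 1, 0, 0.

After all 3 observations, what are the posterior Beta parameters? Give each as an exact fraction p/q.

obs 1: x=1 → posterior Beta(13/5, 7/5)
obs 2: x=0 → posterior Beta(13/5, 12/5)
obs 3: x=0 → posterior Beta(13/5, 17/5)

alpha=13/5, beta=17/5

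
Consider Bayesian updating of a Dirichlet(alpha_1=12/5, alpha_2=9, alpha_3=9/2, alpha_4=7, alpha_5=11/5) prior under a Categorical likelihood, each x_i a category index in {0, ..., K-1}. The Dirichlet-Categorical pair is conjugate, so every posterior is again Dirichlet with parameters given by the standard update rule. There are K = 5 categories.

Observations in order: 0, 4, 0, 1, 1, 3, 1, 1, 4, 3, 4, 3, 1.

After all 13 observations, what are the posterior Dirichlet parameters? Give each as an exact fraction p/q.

obs 1: x=0 → posterior Dirichlet(17/5, 9, 9/2, 7, 11/5)
obs 2: x=4 → posterior Dirichlet(17/5, 9, 9/2, 7, 16/5)
obs 3: x=0 → posterior Dirichlet(22/5, 9, 9/2, 7, 16/5)
obs 4: x=1 → posterior Dirichlet(22/5, 10, 9/2, 7, 16/5)
obs 5: x=1 → posterior Dirichlet(22/5, 11, 9/2, 7, 16/5)
obs 6: x=3 → posterior Dirichlet(22/5, 11, 9/2, 8, 16/5)
obs 7: x=1 → posterior Dirichlet(22/5, 12, 9/2, 8, 16/5)
obs 8: x=1 → posterior Dirichlet(22/5, 13, 9/2, 8, 16/5)
obs 9: x=4 → posterior Dirichlet(22/5, 13, 9/2, 8, 21/5)
obs 10: x=3 → posterior Dirichlet(22/5, 13, 9/2, 9, 21/5)
obs 11: x=4 → posterior Dirichlet(22/5, 13, 9/2, 9, 26/5)
obs 12: x=3 → posterior Dirichlet(22/5, 13, 9/2, 10, 26/5)
obs 13: x=1 → posterior Dirichlet(22/5, 14, 9/2, 10, 26/5)

alpha_1=22/5, alpha_2=14, alpha_3=9/2, alpha_4=10, alpha_5=26/5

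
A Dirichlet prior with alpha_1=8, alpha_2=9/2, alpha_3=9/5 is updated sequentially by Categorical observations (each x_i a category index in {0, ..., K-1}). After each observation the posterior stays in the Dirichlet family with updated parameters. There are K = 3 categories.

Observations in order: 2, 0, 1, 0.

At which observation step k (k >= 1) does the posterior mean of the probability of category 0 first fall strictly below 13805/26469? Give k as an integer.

k = 3

obs 1: x=2 → posterior Dirichlet(8, 9/2, 14/5)
obs 2: x=0 → posterior Dirichlet(9, 9/2, 14/5)
obs 3: x=1 → posterior Dirichlet(9, 11/2, 14/5)
obs 4: x=0 → posterior Dirichlet(10, 11/2, 14/5)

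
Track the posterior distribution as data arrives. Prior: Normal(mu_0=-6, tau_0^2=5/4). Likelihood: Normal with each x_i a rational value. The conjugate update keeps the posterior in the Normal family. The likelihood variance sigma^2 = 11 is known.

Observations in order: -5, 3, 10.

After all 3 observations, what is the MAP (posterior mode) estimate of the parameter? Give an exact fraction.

-224/59

obs 1: x=-5 → posterior Normal(-289/49, 55/49)
obs 2: x=3 → posterior Normal(-137/27, 55/54)
obs 3: x=10 → posterior Normal(-224/59, 55/59)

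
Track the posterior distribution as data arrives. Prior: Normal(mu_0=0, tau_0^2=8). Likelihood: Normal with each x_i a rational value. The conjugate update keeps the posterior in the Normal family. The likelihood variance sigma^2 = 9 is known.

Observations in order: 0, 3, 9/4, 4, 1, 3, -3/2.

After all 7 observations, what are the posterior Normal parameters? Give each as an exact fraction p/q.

mu_0=94/65, tau_0^2=72/65

obs 1: x=0 → posterior Normal(0, 72/17)
obs 2: x=3 → posterior Normal(24/25, 72/25)
obs 3: x=9/4 → posterior Normal(14/11, 24/11)
obs 4: x=4 → posterior Normal(74/41, 72/41)
obs 5: x=1 → posterior Normal(82/49, 72/49)
obs 6: x=3 → posterior Normal(106/57, 24/19)
obs 7: x=-3/2 → posterior Normal(94/65, 72/65)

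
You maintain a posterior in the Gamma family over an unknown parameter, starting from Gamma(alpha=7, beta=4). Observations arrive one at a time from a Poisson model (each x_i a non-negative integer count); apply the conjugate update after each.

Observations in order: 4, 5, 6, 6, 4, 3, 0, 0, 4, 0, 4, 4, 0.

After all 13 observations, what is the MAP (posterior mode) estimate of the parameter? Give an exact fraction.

46/17

obs 1: x=4 → posterior Gamma(11, 5)
obs 2: x=5 → posterior Gamma(16, 6)
obs 3: x=6 → posterior Gamma(22, 7)
obs 4: x=6 → posterior Gamma(28, 8)
obs 5: x=4 → posterior Gamma(32, 9)
obs 6: x=3 → posterior Gamma(35, 10)
obs 7: x=0 → posterior Gamma(35, 11)
obs 8: x=0 → posterior Gamma(35, 12)
obs 9: x=4 → posterior Gamma(39, 13)
obs 10: x=0 → posterior Gamma(39, 14)
obs 11: x=4 → posterior Gamma(43, 15)
obs 12: x=4 → posterior Gamma(47, 16)
obs 13: x=0 → posterior Gamma(47, 17)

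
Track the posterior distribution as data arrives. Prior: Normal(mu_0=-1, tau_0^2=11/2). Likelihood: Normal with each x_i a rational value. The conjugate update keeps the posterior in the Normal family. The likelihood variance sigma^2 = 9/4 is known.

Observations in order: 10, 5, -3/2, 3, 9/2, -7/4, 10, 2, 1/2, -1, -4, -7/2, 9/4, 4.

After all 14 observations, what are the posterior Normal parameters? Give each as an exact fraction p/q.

mu_0=640/317, tau_0^2=99/634

obs 1: x=10 → posterior Normal(211/31, 99/62)
obs 2: x=5 → posterior Normal(321/53, 99/106)
obs 3: x=-3/2 → posterior Normal(96/25, 33/50)
obs 4: x=3 → posterior Normal(354/97, 99/194)
obs 5: x=9/2 → posterior Normal(453/119, 99/238)
obs 6: x=-7/4 → posterior Normal(829/282, 33/94)
obs 7: x=10 → posterior Normal(1269/326, 99/326)
obs 8: x=2 → posterior Normal(1357/370, 99/370)
obs 9: x=1/2 → posterior Normal(1379/414, 11/46)
obs 10: x=-1 → posterior Normal(1335/458, 99/458)
obs 11: x=-4 → posterior Normal(1159/502, 99/502)
obs 12: x=-7/2 → posterior Normal(335/182, 33/182)
obs 13: x=9/4 → posterior Normal(552/295, 99/590)
obs 14: x=4 → posterior Normal(640/317, 99/634)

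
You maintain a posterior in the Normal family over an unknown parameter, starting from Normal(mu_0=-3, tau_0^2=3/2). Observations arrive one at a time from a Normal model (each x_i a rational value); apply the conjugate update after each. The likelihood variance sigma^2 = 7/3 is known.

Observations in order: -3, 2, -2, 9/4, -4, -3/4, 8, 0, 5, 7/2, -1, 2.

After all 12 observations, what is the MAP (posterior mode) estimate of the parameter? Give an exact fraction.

obs 1: x=-3 → posterior Normal(-3, 21/23)
obs 2: x=2 → posterior Normal(-51/32, 21/32)
obs 3: x=-2 → posterior Normal(-69/41, 21/41)
obs 4: x=9/4 → posterior Normal(-39/40, 21/50)
obs 5: x=-4 → posterior Normal(-339/236, 21/59)
obs 6: x=-3/4 → posterior Normal(-183/136, 21/68)
obs 7: x=8 → posterior Normal(-39/154, 3/11)
obs 8: x=0 → posterior Normal(-39/172, 21/86)
obs 9: x=5 → posterior Normal(51/190, 21/95)
obs 10: x=7/2 → posterior Normal(57/104, 21/104)
obs 11: x=-1 → posterior Normal(48/113, 21/113)
obs 12: x=2 → posterior Normal(33/61, 21/122)

33/61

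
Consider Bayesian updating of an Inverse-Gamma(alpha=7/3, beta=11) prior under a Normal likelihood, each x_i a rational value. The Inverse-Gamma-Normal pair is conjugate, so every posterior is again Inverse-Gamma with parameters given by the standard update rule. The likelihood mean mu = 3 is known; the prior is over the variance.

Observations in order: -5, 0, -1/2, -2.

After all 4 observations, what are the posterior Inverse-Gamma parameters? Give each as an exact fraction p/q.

alpha=13/3, beta=529/8

obs 1: x=-5 → posterior Inverse-Gamma(17/6, 43)
obs 2: x=0 → posterior Inverse-Gamma(10/3, 95/2)
obs 3: x=-1/2 → posterior Inverse-Gamma(23/6, 429/8)
obs 4: x=-2 → posterior Inverse-Gamma(13/3, 529/8)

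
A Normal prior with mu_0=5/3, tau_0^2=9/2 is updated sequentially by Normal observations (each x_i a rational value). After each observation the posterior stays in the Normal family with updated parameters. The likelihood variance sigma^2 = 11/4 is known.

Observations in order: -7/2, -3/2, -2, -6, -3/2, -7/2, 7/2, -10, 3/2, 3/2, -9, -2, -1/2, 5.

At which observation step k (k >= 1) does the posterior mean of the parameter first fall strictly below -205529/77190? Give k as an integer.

k = 8

obs 1: x=-7/2 → posterior Normal(-134/87, 99/58)
obs 2: x=-3/2 → posterior Normal(-215/141, 99/94)
obs 3: x=-2 → posterior Normal(-323/195, 99/130)
obs 4: x=-6 → posterior Normal(-647/249, 99/166)
obs 5: x=-3/2 → posterior Normal(-728/303, 99/202)
obs 6: x=-7/2 → posterior Normal(-131/51, 99/238)
obs 7: x=7/2 → posterior Normal(-728/411, 99/274)
obs 8: x=-10 → posterior Normal(-1268/465, 99/310)
obs 9: x=3/2 → posterior Normal(-1187/519, 99/346)
obs 10: x=3/2 → posterior Normal(-1106/573, 99/382)
obs 11: x=-9 → posterior Normal(-1592/627, 9/38)
obs 12: x=-2 → posterior Normal(-1700/681, 99/454)
obs 13: x=-1/2 → posterior Normal(-1727/735, 99/490)
obs 14: x=5 → posterior Normal(-1457/789, 99/526)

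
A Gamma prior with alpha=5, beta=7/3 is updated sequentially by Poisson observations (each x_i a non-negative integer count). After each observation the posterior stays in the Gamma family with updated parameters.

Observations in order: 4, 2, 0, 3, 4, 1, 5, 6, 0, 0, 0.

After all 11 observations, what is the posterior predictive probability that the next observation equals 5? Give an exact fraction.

77956180263169523353387008000000000000000000000000000000/1483870309808728944293459867559015029179679627633326572307

obs 1: x=4 → posterior Gamma(9, 10/3)
obs 2: x=2 → posterior Gamma(11, 13/3)
obs 3: x=0 → posterior Gamma(11, 16/3)
obs 4: x=3 → posterior Gamma(14, 19/3)
obs 5: x=4 → posterior Gamma(18, 22/3)
obs 6: x=1 → posterior Gamma(19, 25/3)
obs 7: x=5 → posterior Gamma(24, 28/3)
obs 8: x=6 → posterior Gamma(30, 31/3)
obs 9: x=0 → posterior Gamma(30, 34/3)
obs 10: x=0 → posterior Gamma(30, 37/3)
obs 11: x=0 → posterior Gamma(30, 40/3)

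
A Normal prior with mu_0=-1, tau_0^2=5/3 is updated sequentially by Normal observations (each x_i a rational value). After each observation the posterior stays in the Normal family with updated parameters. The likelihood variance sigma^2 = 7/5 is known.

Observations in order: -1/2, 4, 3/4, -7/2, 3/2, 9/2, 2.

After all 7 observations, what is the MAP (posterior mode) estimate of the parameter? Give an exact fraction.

113/112

obs 1: x=-1/2 → posterior Normal(-67/92, 35/46)
obs 2: x=4 → posterior Normal(133/142, 35/71)
obs 3: x=3/4 → posterior Normal(341/384, 35/96)
obs 4: x=-7/2 → posterior Normal(-9/484, 35/121)
obs 5: x=3/2 → posterior Normal(141/584, 35/146)
obs 6: x=9/2 → posterior Normal(197/228, 35/171)
obs 7: x=2 → posterior Normal(113/112, 5/28)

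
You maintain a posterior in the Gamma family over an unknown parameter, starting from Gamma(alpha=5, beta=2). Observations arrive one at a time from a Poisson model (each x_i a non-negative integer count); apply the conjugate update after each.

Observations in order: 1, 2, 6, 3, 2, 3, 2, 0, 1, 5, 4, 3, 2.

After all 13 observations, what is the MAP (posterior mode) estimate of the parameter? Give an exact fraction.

38/15

obs 1: x=1 → posterior Gamma(6, 3)
obs 2: x=2 → posterior Gamma(8, 4)
obs 3: x=6 → posterior Gamma(14, 5)
obs 4: x=3 → posterior Gamma(17, 6)
obs 5: x=2 → posterior Gamma(19, 7)
obs 6: x=3 → posterior Gamma(22, 8)
obs 7: x=2 → posterior Gamma(24, 9)
obs 8: x=0 → posterior Gamma(24, 10)
obs 9: x=1 → posterior Gamma(25, 11)
obs 10: x=5 → posterior Gamma(30, 12)
obs 11: x=4 → posterior Gamma(34, 13)
obs 12: x=3 → posterior Gamma(37, 14)
obs 13: x=2 → posterior Gamma(39, 15)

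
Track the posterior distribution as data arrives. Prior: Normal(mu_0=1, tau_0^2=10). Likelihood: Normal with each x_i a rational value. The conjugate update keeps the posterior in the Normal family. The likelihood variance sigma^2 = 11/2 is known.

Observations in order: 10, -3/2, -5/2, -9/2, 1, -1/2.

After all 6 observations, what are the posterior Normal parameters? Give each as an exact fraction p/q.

mu_0=51/131, tau_0^2=110/131

obs 1: x=10 → posterior Normal(211/31, 110/31)
obs 2: x=-3/2 → posterior Normal(181/51, 110/51)
obs 3: x=-5/2 → posterior Normal(131/71, 110/71)
obs 4: x=-9/2 → posterior Normal(41/91, 110/91)
obs 5: x=1 → posterior Normal(61/111, 110/111)
obs 6: x=-1/2 → posterior Normal(51/131, 110/131)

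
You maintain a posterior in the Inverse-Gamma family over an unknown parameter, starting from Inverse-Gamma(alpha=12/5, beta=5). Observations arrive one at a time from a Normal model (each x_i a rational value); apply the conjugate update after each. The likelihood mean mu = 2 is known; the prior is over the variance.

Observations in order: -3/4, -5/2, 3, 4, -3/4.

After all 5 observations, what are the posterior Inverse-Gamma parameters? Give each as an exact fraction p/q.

alpha=49/10, beta=403/16

obs 1: x=-3/4 → posterior Inverse-Gamma(29/10, 281/32)
obs 2: x=-5/2 → posterior Inverse-Gamma(17/5, 605/32)
obs 3: x=3 → posterior Inverse-Gamma(39/10, 621/32)
obs 4: x=4 → posterior Inverse-Gamma(22/5, 685/32)
obs 5: x=-3/4 → posterior Inverse-Gamma(49/10, 403/16)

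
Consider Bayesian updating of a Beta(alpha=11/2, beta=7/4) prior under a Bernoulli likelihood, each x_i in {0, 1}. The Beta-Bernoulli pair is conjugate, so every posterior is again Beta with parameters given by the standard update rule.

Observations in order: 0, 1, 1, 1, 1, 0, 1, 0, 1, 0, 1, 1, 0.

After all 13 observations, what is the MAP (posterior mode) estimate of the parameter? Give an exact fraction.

50/73

obs 1: x=0 → posterior Beta(11/2, 11/4)
obs 2: x=1 → posterior Beta(13/2, 11/4)
obs 3: x=1 → posterior Beta(15/2, 11/4)
obs 4: x=1 → posterior Beta(17/2, 11/4)
obs 5: x=1 → posterior Beta(19/2, 11/4)
obs 6: x=0 → posterior Beta(19/2, 15/4)
obs 7: x=1 → posterior Beta(21/2, 15/4)
obs 8: x=0 → posterior Beta(21/2, 19/4)
obs 9: x=1 → posterior Beta(23/2, 19/4)
obs 10: x=0 → posterior Beta(23/2, 23/4)
obs 11: x=1 → posterior Beta(25/2, 23/4)
obs 12: x=1 → posterior Beta(27/2, 23/4)
obs 13: x=0 → posterior Beta(27/2, 27/4)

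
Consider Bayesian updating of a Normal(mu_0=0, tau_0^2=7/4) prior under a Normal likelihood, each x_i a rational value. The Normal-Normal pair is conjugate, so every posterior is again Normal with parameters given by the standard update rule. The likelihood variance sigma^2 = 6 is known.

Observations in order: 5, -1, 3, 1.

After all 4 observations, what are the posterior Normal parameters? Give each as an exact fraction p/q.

obs 1: x=5 → posterior Normal(35/31, 42/31)
obs 2: x=-1 → posterior Normal(14/19, 21/19)
obs 3: x=3 → posterior Normal(49/45, 14/15)
obs 4: x=1 → posterior Normal(14/13, 21/26)

mu_0=14/13, tau_0^2=21/26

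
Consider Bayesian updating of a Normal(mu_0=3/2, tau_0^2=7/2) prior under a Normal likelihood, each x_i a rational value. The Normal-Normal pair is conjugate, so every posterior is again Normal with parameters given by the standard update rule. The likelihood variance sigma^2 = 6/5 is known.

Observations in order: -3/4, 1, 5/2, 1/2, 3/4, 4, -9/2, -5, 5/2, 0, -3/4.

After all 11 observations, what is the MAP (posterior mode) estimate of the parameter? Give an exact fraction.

obs 1: x=-3/4 → posterior Normal(-33/188, 42/47)
obs 2: x=1 → posterior Normal(107/328, 21/41)
obs 3: x=5/2 → posterior Normal(457/468, 14/39)
obs 4: x=1/2 → posterior Normal(527/608, 21/76)
obs 5: x=3/4 → posterior Normal(158/187, 42/187)
obs 6: x=4 → posterior Normal(149/111, 7/37)
obs 7: x=-9/2 → posterior Normal(281/514, 42/257)
obs 8: x=-5 → posterior Normal(-69/584, 21/146)
obs 9: x=5/2 → posterior Normal(53/327, 14/109)
obs 10: x=0 → posterior Normal(53/362, 21/181)
obs 11: x=-3/4 → posterior Normal(107/1588, 42/397)

107/1588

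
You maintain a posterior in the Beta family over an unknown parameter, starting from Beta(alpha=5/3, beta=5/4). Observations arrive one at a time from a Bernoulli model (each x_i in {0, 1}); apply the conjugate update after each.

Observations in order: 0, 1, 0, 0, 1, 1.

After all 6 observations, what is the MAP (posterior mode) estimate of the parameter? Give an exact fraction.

obs 1: x=0 → posterior Beta(5/3, 9/4)
obs 2: x=1 → posterior Beta(8/3, 9/4)
obs 3: x=0 → posterior Beta(8/3, 13/4)
obs 4: x=0 → posterior Beta(8/3, 17/4)
obs 5: x=1 → posterior Beta(11/3, 17/4)
obs 6: x=1 → posterior Beta(14/3, 17/4)

44/83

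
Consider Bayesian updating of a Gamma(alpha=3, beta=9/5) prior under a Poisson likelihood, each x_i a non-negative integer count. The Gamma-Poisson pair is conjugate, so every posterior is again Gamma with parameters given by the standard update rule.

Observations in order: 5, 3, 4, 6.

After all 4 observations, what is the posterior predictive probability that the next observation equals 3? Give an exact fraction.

1136283054568105726810640508044369875/5695003679558247880375471569828315136

obs 1: x=5 → posterior Gamma(8, 14/5)
obs 2: x=3 → posterior Gamma(11, 19/5)
obs 3: x=4 → posterior Gamma(15, 24/5)
obs 4: x=6 → posterior Gamma(21, 29/5)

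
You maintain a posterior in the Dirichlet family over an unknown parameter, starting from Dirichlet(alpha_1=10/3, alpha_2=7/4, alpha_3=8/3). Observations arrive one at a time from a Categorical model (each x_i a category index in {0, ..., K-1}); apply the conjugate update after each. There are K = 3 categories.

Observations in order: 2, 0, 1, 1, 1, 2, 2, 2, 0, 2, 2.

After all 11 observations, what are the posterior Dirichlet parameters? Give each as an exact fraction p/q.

alpha_1=16/3, alpha_2=19/4, alpha_3=26/3

obs 1: x=2 → posterior Dirichlet(10/3, 7/4, 11/3)
obs 2: x=0 → posterior Dirichlet(13/3, 7/4, 11/3)
obs 3: x=1 → posterior Dirichlet(13/3, 11/4, 11/3)
obs 4: x=1 → posterior Dirichlet(13/3, 15/4, 11/3)
obs 5: x=1 → posterior Dirichlet(13/3, 19/4, 11/3)
obs 6: x=2 → posterior Dirichlet(13/3, 19/4, 14/3)
obs 7: x=2 → posterior Dirichlet(13/3, 19/4, 17/3)
obs 8: x=2 → posterior Dirichlet(13/3, 19/4, 20/3)
obs 9: x=0 → posterior Dirichlet(16/3, 19/4, 20/3)
obs 10: x=2 → posterior Dirichlet(16/3, 19/4, 23/3)
obs 11: x=2 → posterior Dirichlet(16/3, 19/4, 26/3)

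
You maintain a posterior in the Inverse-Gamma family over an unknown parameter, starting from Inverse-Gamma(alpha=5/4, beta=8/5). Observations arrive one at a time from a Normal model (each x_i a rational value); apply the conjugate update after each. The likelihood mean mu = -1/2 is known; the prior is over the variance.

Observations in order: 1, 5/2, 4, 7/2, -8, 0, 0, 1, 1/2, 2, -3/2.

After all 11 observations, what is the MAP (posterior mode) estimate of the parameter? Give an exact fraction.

obs 1: x=1 → posterior Inverse-Gamma(7/4, 109/40)
obs 2: x=5/2 → posterior Inverse-Gamma(9/4, 289/40)
obs 3: x=4 → posterior Inverse-Gamma(11/4, 347/20)
obs 4: x=7/2 → posterior Inverse-Gamma(13/4, 507/20)
obs 5: x=-8 → posterior Inverse-Gamma(15/4, 2139/40)
obs 6: x=0 → posterior Inverse-Gamma(17/4, 268/5)
obs 7: x=0 → posterior Inverse-Gamma(19/4, 2149/40)
obs 8: x=1 → posterior Inverse-Gamma(21/4, 1097/20)
obs 9: x=1/2 → posterior Inverse-Gamma(23/4, 1107/20)
obs 10: x=2 → posterior Inverse-Gamma(25/4, 2339/40)
obs 11: x=-3/2 → posterior Inverse-Gamma(27/4, 2359/40)

2359/310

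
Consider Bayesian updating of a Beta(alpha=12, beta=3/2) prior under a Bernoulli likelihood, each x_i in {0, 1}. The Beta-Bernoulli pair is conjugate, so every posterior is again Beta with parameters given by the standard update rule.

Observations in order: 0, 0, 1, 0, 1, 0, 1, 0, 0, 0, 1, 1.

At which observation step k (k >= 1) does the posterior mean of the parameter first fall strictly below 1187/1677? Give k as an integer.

obs 1: x=0 → posterior Beta(12, 5/2)
obs 2: x=0 → posterior Beta(12, 7/2)
obs 3: x=1 → posterior Beta(13, 7/2)
obs 4: x=0 → posterior Beta(13, 9/2)
obs 5: x=1 → posterior Beta(14, 9/2)
obs 6: x=0 → posterior Beta(14, 11/2)
obs 7: x=1 → posterior Beta(15, 11/2)
obs 8: x=0 → posterior Beta(15, 13/2)
obs 9: x=0 → posterior Beta(15, 15/2)
obs 10: x=0 → posterior Beta(15, 17/2)
obs 11: x=1 → posterior Beta(16, 17/2)
obs 12: x=1 → posterior Beta(17, 17/2)

k = 8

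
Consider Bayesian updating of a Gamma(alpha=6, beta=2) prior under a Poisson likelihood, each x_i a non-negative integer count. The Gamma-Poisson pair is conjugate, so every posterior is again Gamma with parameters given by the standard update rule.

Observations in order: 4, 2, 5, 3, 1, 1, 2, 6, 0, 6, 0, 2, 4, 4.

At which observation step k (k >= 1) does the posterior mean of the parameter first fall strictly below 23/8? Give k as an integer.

k = 6

obs 1: x=4 → posterior Gamma(10, 3)
obs 2: x=2 → posterior Gamma(12, 4)
obs 3: x=5 → posterior Gamma(17, 5)
obs 4: x=3 → posterior Gamma(20, 6)
obs 5: x=1 → posterior Gamma(21, 7)
obs 6: x=1 → posterior Gamma(22, 8)
obs 7: x=2 → posterior Gamma(24, 9)
obs 8: x=6 → posterior Gamma(30, 10)
obs 9: x=0 → posterior Gamma(30, 11)
obs 10: x=6 → posterior Gamma(36, 12)
obs 11: x=0 → posterior Gamma(36, 13)
obs 12: x=2 → posterior Gamma(38, 14)
obs 13: x=4 → posterior Gamma(42, 15)
obs 14: x=4 → posterior Gamma(46, 16)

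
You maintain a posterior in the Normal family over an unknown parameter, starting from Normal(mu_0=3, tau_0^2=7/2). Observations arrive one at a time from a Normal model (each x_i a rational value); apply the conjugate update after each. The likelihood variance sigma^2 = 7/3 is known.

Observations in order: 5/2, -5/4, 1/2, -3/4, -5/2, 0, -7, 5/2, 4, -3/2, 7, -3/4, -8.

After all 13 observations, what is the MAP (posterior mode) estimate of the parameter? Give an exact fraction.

-39/164

obs 1: x=5/2 → posterior Normal(27/10, 7/5)
obs 2: x=-5/4 → posterior Normal(39/32, 7/8)
obs 3: x=1/2 → posterior Normal(45/44, 7/11)
obs 4: x=-3/4 → posterior Normal(9/14, 1/2)
obs 5: x=-5/2 → posterior Normal(3/34, 7/17)
obs 6: x=0 → posterior Normal(3/40, 7/20)
obs 7: x=-7 → posterior Normal(-39/46, 7/23)
obs 8: x=5/2 → posterior Normal(-6/13, 7/26)
obs 9: x=4 → posterior Normal(0, 7/29)
obs 10: x=-3/2 → posterior Normal(-9/64, 7/32)
obs 11: x=7 → posterior Normal(33/70, 1/5)
obs 12: x=-3/4 → posterior Normal(3/8, 7/38)
obs 13: x=-8 → posterior Normal(-39/164, 7/41)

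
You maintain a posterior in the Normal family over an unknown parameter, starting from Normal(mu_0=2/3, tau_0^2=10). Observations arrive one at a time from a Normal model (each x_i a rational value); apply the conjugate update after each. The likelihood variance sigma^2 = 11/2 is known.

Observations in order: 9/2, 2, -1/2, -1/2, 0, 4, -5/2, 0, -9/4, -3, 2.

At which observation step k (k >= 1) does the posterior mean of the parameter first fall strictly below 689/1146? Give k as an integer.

k = 9

obs 1: x=9/2 → posterior Normal(292/93, 110/31)
obs 2: x=2 → posterior Normal(412/153, 110/51)
obs 3: x=-1/2 → posterior Normal(382/213, 110/71)
obs 4: x=-1/2 → posterior Normal(352/273, 110/91)
obs 5: x=0 → posterior Normal(352/333, 110/111)
obs 6: x=4 → posterior Normal(592/393, 110/131)
obs 7: x=-5/2 → posterior Normal(442/453, 110/151)
obs 8: x=0 → posterior Normal(442/513, 110/171)
obs 9: x=-9/4 → posterior Normal(307/573, 110/191)
obs 10: x=-3 → posterior Normal(127/633, 110/211)
obs 11: x=2 → posterior Normal(247/693, 10/21)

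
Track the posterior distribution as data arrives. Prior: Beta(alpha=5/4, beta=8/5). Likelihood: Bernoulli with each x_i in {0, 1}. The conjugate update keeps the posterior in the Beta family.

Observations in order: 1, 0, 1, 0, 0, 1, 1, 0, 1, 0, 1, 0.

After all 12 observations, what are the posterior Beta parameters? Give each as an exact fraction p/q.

obs 1: x=1 → posterior Beta(9/4, 8/5)
obs 2: x=0 → posterior Beta(9/4, 13/5)
obs 3: x=1 → posterior Beta(13/4, 13/5)
obs 4: x=0 → posterior Beta(13/4, 18/5)
obs 5: x=0 → posterior Beta(13/4, 23/5)
obs 6: x=1 → posterior Beta(17/4, 23/5)
obs 7: x=1 → posterior Beta(21/4, 23/5)
obs 8: x=0 → posterior Beta(21/4, 28/5)
obs 9: x=1 → posterior Beta(25/4, 28/5)
obs 10: x=0 → posterior Beta(25/4, 33/5)
obs 11: x=1 → posterior Beta(29/4, 33/5)
obs 12: x=0 → posterior Beta(29/4, 38/5)

alpha=29/4, beta=38/5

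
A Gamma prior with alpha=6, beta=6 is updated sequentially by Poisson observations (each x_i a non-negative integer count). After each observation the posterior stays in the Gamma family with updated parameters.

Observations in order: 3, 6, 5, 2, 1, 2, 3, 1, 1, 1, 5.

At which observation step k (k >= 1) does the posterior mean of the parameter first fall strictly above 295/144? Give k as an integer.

k = 3

obs 1: x=3 → posterior Gamma(9, 7)
obs 2: x=6 → posterior Gamma(15, 8)
obs 3: x=5 → posterior Gamma(20, 9)
obs 4: x=2 → posterior Gamma(22, 10)
obs 5: x=1 → posterior Gamma(23, 11)
obs 6: x=2 → posterior Gamma(25, 12)
obs 7: x=3 → posterior Gamma(28, 13)
obs 8: x=1 → posterior Gamma(29, 14)
obs 9: x=1 → posterior Gamma(30, 15)
obs 10: x=1 → posterior Gamma(31, 16)
obs 11: x=5 → posterior Gamma(36, 17)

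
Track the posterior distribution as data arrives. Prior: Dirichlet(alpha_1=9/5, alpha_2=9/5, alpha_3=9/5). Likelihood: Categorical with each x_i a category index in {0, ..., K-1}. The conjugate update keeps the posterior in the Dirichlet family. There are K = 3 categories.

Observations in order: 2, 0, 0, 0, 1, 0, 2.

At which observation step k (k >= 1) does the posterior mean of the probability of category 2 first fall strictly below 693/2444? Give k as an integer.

k = 5

obs 1: x=2 → posterior Dirichlet(9/5, 9/5, 14/5)
obs 2: x=0 → posterior Dirichlet(14/5, 9/5, 14/5)
obs 3: x=0 → posterior Dirichlet(19/5, 9/5, 14/5)
obs 4: x=0 → posterior Dirichlet(24/5, 9/5, 14/5)
obs 5: x=1 → posterior Dirichlet(24/5, 14/5, 14/5)
obs 6: x=0 → posterior Dirichlet(29/5, 14/5, 14/5)
obs 7: x=2 → posterior Dirichlet(29/5, 14/5, 19/5)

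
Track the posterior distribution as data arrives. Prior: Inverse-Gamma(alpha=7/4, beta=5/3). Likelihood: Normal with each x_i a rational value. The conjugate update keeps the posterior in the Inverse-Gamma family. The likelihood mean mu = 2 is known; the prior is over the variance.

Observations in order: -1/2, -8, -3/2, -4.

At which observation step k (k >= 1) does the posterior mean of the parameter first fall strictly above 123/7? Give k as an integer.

k = 2

obs 1: x=-1/2 → posterior Inverse-Gamma(9/4, 115/24)
obs 2: x=-8 → posterior Inverse-Gamma(11/4, 1315/24)
obs 3: x=-3/2 → posterior Inverse-Gamma(13/4, 731/12)
obs 4: x=-4 → posterior Inverse-Gamma(15/4, 947/12)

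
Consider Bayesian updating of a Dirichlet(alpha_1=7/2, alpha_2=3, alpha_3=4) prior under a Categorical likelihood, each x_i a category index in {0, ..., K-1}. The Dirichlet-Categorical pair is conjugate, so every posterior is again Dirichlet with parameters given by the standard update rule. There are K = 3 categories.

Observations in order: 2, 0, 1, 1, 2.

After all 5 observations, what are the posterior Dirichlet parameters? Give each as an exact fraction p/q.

alpha_1=9/2, alpha_2=5, alpha_3=6

obs 1: x=2 → posterior Dirichlet(7/2, 3, 5)
obs 2: x=0 → posterior Dirichlet(9/2, 3, 5)
obs 3: x=1 → posterior Dirichlet(9/2, 4, 5)
obs 4: x=1 → posterior Dirichlet(9/2, 5, 5)
obs 5: x=2 → posterior Dirichlet(9/2, 5, 6)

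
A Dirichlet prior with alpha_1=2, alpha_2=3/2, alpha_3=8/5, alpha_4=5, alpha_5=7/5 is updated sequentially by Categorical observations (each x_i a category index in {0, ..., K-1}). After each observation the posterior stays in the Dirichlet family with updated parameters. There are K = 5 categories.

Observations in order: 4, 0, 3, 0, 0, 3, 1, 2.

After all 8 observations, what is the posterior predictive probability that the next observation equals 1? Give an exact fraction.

5/39

obs 1: x=4 → posterior Dirichlet(2, 3/2, 8/5, 5, 12/5)
obs 2: x=0 → posterior Dirichlet(3, 3/2, 8/5, 5, 12/5)
obs 3: x=3 → posterior Dirichlet(3, 3/2, 8/5, 6, 12/5)
obs 4: x=0 → posterior Dirichlet(4, 3/2, 8/5, 6, 12/5)
obs 5: x=0 → posterior Dirichlet(5, 3/2, 8/5, 6, 12/5)
obs 6: x=3 → posterior Dirichlet(5, 3/2, 8/5, 7, 12/5)
obs 7: x=1 → posterior Dirichlet(5, 5/2, 8/5, 7, 12/5)
obs 8: x=2 → posterior Dirichlet(5, 5/2, 13/5, 7, 12/5)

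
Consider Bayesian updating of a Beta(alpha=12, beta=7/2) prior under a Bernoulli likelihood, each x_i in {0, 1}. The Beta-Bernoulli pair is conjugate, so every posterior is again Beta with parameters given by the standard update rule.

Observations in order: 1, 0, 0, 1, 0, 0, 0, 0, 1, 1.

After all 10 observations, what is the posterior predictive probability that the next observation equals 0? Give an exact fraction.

obs 1: x=1 → posterior Beta(13, 7/2)
obs 2: x=0 → posterior Beta(13, 9/2)
obs 3: x=0 → posterior Beta(13, 11/2)
obs 4: x=1 → posterior Beta(14, 11/2)
obs 5: x=0 → posterior Beta(14, 13/2)
obs 6: x=0 → posterior Beta(14, 15/2)
obs 7: x=0 → posterior Beta(14, 17/2)
obs 8: x=0 → posterior Beta(14, 19/2)
obs 9: x=1 → posterior Beta(15, 19/2)
obs 10: x=1 → posterior Beta(16, 19/2)

19/51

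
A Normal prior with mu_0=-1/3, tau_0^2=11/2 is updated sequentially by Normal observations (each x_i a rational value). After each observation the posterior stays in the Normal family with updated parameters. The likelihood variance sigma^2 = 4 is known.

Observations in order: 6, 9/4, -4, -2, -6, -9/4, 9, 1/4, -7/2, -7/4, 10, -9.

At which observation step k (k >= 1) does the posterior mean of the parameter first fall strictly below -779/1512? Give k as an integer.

k = 5

obs 1: x=6 → posterior Normal(10/3, 44/19)
obs 2: x=9/4 → posterior Normal(1057/360, 22/15)
obs 3: x=-4 → posterior Normal(529/492, 44/41)
obs 4: x=-2 → posterior Normal(265/624, 11/13)
obs 5: x=-6 → posterior Normal(-527/756, 44/63)
obs 6: x=-9/4 → posterior Normal(-103/111, 22/37)
obs 7: x=9 → posterior Normal(91/255, 44/85)
obs 8: x=1/4 → posterior Normal(397/1152, 11/24)
obs 9: x=-7/2 → posterior Normal(-65/1284, 44/107)
obs 10: x=-7/4 → posterior Normal(-37/177, 22/59)
obs 11: x=10 → posterior Normal(256/387, 44/129)
obs 12: x=-9 → posterior Normal(-41/420, 11/35)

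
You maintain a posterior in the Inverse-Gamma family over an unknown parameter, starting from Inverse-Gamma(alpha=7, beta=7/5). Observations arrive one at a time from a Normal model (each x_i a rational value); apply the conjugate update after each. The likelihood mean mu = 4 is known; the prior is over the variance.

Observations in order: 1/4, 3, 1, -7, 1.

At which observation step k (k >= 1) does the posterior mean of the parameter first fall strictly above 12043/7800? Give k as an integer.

k = 3

obs 1: x=1/4 → posterior Inverse-Gamma(15/2, 1349/160)
obs 2: x=3 → posterior Inverse-Gamma(8, 1429/160)
obs 3: x=1 → posterior Inverse-Gamma(17/2, 2149/160)
obs 4: x=-7 → posterior Inverse-Gamma(9, 11829/160)
obs 5: x=1 → posterior Inverse-Gamma(19/2, 12549/160)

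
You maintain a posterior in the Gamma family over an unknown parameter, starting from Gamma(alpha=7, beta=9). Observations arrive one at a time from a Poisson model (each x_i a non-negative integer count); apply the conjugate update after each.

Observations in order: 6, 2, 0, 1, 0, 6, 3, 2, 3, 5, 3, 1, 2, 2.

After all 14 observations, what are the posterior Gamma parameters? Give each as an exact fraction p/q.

alpha=43, beta=23

obs 1: x=6 → posterior Gamma(13, 10)
obs 2: x=2 → posterior Gamma(15, 11)
obs 3: x=0 → posterior Gamma(15, 12)
obs 4: x=1 → posterior Gamma(16, 13)
obs 5: x=0 → posterior Gamma(16, 14)
obs 6: x=6 → posterior Gamma(22, 15)
obs 7: x=3 → posterior Gamma(25, 16)
obs 8: x=2 → posterior Gamma(27, 17)
obs 9: x=3 → posterior Gamma(30, 18)
obs 10: x=5 → posterior Gamma(35, 19)
obs 11: x=3 → posterior Gamma(38, 20)
obs 12: x=1 → posterior Gamma(39, 21)
obs 13: x=2 → posterior Gamma(41, 22)
obs 14: x=2 → posterior Gamma(43, 23)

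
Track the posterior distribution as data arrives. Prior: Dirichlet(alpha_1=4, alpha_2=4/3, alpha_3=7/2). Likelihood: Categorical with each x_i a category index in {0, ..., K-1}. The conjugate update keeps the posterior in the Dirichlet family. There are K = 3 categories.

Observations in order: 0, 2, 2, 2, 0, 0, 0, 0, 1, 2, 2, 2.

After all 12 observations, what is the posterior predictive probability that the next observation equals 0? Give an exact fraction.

obs 1: x=0 → posterior Dirichlet(5, 4/3, 7/2)
obs 2: x=2 → posterior Dirichlet(5, 4/3, 9/2)
obs 3: x=2 → posterior Dirichlet(5, 4/3, 11/2)
obs 4: x=2 → posterior Dirichlet(5, 4/3, 13/2)
obs 5: x=0 → posterior Dirichlet(6, 4/3, 13/2)
obs 6: x=0 → posterior Dirichlet(7, 4/3, 13/2)
obs 7: x=0 → posterior Dirichlet(8, 4/3, 13/2)
obs 8: x=0 → posterior Dirichlet(9, 4/3, 13/2)
obs 9: x=1 → posterior Dirichlet(9, 7/3, 13/2)
obs 10: x=2 → posterior Dirichlet(9, 7/3, 15/2)
obs 11: x=2 → posterior Dirichlet(9, 7/3, 17/2)
obs 12: x=2 → posterior Dirichlet(9, 7/3, 19/2)

54/125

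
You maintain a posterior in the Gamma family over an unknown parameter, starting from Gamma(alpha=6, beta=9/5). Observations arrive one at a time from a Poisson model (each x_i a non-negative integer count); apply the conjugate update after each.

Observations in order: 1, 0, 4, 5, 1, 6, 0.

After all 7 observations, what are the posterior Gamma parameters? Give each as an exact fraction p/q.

alpha=23, beta=44/5

obs 1: x=1 → posterior Gamma(7, 14/5)
obs 2: x=0 → posterior Gamma(7, 19/5)
obs 3: x=4 → posterior Gamma(11, 24/5)
obs 4: x=5 → posterior Gamma(16, 29/5)
obs 5: x=1 → posterior Gamma(17, 34/5)
obs 6: x=6 → posterior Gamma(23, 39/5)
obs 7: x=0 → posterior Gamma(23, 44/5)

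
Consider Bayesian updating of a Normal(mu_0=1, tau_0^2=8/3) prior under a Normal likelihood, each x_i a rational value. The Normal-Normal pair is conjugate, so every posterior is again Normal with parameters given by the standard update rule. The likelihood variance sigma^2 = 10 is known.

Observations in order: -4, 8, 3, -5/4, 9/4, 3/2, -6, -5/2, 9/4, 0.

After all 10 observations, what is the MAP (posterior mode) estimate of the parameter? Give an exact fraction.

28/55

obs 1: x=-4 → posterior Normal(-1/19, 40/19)
obs 2: x=8 → posterior Normal(31/23, 40/23)
obs 3: x=3 → posterior Normal(43/27, 40/27)
obs 4: x=-5/4 → posterior Normal(38/31, 40/31)
obs 5: x=9/4 → posterior Normal(47/35, 8/7)
obs 6: x=3/2 → posterior Normal(53/39, 40/39)
obs 7: x=-6 → posterior Normal(29/43, 40/43)
obs 8: x=-5/2 → posterior Normal(19/47, 40/47)
obs 9: x=9/4 → posterior Normal(28/51, 40/51)
obs 10: x=0 → posterior Normal(28/55, 8/11)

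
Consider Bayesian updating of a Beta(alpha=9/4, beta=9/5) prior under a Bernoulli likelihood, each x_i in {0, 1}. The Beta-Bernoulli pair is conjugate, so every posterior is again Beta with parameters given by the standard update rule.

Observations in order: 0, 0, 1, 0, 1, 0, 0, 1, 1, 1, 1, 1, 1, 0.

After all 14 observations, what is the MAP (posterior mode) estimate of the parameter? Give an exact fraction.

obs 1: x=0 → posterior Beta(9/4, 14/5)
obs 2: x=0 → posterior Beta(9/4, 19/5)
obs 3: x=1 → posterior Beta(13/4, 19/5)
obs 4: x=0 → posterior Beta(13/4, 24/5)
obs 5: x=1 → posterior Beta(17/4, 24/5)
obs 6: x=0 → posterior Beta(17/4, 29/5)
obs 7: x=0 → posterior Beta(17/4, 34/5)
obs 8: x=1 → posterior Beta(21/4, 34/5)
obs 9: x=1 → posterior Beta(25/4, 34/5)
obs 10: x=1 → posterior Beta(29/4, 34/5)
obs 11: x=1 → posterior Beta(33/4, 34/5)
obs 12: x=1 → posterior Beta(37/4, 34/5)
obs 13: x=1 → posterior Beta(41/4, 34/5)
obs 14: x=0 → posterior Beta(41/4, 39/5)

185/321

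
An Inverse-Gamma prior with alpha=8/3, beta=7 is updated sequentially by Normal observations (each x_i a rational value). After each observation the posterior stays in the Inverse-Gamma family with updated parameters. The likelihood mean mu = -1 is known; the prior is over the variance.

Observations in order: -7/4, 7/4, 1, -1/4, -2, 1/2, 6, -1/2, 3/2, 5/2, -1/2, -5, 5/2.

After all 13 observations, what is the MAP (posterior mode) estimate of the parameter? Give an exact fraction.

6057/976

obs 1: x=-7/4 → posterior Inverse-Gamma(19/6, 233/32)
obs 2: x=7/4 → posterior Inverse-Gamma(11/3, 177/16)
obs 3: x=1 → posterior Inverse-Gamma(25/6, 209/16)
obs 4: x=-1/4 → posterior Inverse-Gamma(14/3, 427/32)
obs 5: x=-2 → posterior Inverse-Gamma(31/6, 443/32)
obs 6: x=1/2 → posterior Inverse-Gamma(17/3, 479/32)
obs 7: x=6 → posterior Inverse-Gamma(37/6, 1263/32)
obs 8: x=-1/2 → posterior Inverse-Gamma(20/3, 1267/32)
obs 9: x=3/2 → posterior Inverse-Gamma(43/6, 1367/32)
obs 10: x=5/2 → posterior Inverse-Gamma(23/3, 1563/32)
obs 11: x=-1/2 → posterior Inverse-Gamma(49/6, 1567/32)
obs 12: x=-5 → posterior Inverse-Gamma(26/3, 1823/32)
obs 13: x=5/2 → posterior Inverse-Gamma(55/6, 2019/32)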